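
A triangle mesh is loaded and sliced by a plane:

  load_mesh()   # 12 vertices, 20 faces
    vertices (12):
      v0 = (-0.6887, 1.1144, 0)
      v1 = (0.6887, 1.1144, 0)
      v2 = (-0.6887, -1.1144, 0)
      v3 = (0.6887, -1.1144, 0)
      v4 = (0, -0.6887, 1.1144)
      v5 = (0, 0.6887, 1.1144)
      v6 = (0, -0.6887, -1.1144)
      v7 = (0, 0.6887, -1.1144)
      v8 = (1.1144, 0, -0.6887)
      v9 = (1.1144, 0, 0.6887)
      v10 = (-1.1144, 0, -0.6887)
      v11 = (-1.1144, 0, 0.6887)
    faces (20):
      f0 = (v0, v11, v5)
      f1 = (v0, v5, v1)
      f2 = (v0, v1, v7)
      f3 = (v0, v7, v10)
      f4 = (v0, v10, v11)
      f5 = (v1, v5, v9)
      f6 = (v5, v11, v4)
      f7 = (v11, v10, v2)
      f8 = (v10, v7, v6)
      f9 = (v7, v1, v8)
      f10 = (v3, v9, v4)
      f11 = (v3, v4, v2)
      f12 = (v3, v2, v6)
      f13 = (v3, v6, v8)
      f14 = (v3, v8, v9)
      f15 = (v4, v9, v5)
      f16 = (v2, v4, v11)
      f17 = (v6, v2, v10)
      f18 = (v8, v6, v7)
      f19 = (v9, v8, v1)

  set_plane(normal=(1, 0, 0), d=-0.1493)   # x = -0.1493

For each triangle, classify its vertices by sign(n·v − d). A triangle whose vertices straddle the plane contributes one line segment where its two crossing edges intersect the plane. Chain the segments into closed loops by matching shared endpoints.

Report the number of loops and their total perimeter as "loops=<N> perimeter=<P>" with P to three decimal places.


loops=1 perimeter=7.167

Straddling triangles (10 of 20):
  (v0,v11,v5) [--+] → (-0.1493, 0.596432, 1.05737)–(-0.1493, 0.780985, 0.872815)  len=0.2610
  (v0,v5,v1) [-++] → (-0.1493, 0.780985, 0.872815)–(-0.1493, 1.1144, 0)  len=0.9343
  (v0,v1,v7) [-++] → (-0.1493, 1.1144, 0)–(-0.1493, 0.780985, -0.872815)  len=0.9343
  (v0,v7,v10) [-+-] → (-0.1493, 0.780985, -0.872815)–(-0.1493, 0.596432, -1.05737)  len=0.2610
  (v5,v11,v4) [+-+] → (-0.1493, 0.596432, 1.05737)–(-0.1493, -0.596432, 1.05737)  len=1.1929
  (v10,v7,v6) [-++] → (-0.1493, 0.596432, -1.05737)–(-0.1493, -0.596432, -1.05737)  len=1.1929
  (v3,v4,v2) [++-] → (-0.1493, -0.780985, 0.872815)–(-0.1493, -1.1144, 0)  len=0.9343
  (v3,v2,v6) [+-+] → (-0.1493, -1.1144, 0)–(-0.1493, -0.780985, -0.872815)  len=0.9343
  (v2,v4,v11) [-+-] → (-0.1493, -0.780985, 0.872815)–(-0.1493, -0.596432, 1.05737)  len=0.2610
  (v6,v2,v10) [+--] → (-0.1493, -0.780985, -0.872815)–(-0.1493, -0.596432, -1.05737)  len=0.2610

Chained into 1 loop(s):
  loop 1: 10 segments, perimeter = 7.1670
Total perimeter = 7.167


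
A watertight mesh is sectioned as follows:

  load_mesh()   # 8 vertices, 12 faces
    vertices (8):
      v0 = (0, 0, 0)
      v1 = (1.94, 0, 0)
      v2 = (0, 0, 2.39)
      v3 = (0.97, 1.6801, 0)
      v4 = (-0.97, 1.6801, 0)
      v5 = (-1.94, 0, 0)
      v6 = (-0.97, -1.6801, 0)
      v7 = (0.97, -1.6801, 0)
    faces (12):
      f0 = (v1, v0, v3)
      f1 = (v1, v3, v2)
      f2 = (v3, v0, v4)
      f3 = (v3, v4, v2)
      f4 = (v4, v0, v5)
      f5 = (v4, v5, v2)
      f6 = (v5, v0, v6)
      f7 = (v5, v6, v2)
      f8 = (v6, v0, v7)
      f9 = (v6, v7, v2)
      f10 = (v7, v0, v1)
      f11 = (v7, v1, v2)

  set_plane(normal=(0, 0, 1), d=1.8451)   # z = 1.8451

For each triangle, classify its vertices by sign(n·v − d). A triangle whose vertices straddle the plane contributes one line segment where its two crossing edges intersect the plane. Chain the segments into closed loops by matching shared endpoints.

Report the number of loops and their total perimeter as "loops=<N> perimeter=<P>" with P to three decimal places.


Straddling triangles (6 of 12):
  (v1,v3,v2) [--+] → (0.221152, 0.383049, 1.8451)–(0.442304, 0, 1.8451)  len=0.4423
  (v3,v4,v2) [--+] → (-0.221152, 0.383049, 1.8451)–(0.221152, 0.383049, 1.8451)  len=0.4423
  (v4,v5,v2) [--+] → (-0.442304, 0, 1.8451)–(-0.221152, 0.383049, 1.8451)  len=0.4423
  (v5,v6,v2) [--+] → (-0.221152, -0.383049, 1.8451)–(-0.442304, 0, 1.8451)  len=0.4423
  (v6,v7,v2) [--+] → (0.221152, -0.383049, 1.8451)–(-0.221152, -0.383049, 1.8451)  len=0.4423
  (v7,v1,v2) [--+] → (0.442304, 0, 1.8451)–(0.221152, -0.383049, 1.8451)  len=0.4423

Chained into 1 loop(s):
  loop 1: 6 segments, perimeter = 2.6538
Total perimeter = 2.654

loops=1 perimeter=2.654


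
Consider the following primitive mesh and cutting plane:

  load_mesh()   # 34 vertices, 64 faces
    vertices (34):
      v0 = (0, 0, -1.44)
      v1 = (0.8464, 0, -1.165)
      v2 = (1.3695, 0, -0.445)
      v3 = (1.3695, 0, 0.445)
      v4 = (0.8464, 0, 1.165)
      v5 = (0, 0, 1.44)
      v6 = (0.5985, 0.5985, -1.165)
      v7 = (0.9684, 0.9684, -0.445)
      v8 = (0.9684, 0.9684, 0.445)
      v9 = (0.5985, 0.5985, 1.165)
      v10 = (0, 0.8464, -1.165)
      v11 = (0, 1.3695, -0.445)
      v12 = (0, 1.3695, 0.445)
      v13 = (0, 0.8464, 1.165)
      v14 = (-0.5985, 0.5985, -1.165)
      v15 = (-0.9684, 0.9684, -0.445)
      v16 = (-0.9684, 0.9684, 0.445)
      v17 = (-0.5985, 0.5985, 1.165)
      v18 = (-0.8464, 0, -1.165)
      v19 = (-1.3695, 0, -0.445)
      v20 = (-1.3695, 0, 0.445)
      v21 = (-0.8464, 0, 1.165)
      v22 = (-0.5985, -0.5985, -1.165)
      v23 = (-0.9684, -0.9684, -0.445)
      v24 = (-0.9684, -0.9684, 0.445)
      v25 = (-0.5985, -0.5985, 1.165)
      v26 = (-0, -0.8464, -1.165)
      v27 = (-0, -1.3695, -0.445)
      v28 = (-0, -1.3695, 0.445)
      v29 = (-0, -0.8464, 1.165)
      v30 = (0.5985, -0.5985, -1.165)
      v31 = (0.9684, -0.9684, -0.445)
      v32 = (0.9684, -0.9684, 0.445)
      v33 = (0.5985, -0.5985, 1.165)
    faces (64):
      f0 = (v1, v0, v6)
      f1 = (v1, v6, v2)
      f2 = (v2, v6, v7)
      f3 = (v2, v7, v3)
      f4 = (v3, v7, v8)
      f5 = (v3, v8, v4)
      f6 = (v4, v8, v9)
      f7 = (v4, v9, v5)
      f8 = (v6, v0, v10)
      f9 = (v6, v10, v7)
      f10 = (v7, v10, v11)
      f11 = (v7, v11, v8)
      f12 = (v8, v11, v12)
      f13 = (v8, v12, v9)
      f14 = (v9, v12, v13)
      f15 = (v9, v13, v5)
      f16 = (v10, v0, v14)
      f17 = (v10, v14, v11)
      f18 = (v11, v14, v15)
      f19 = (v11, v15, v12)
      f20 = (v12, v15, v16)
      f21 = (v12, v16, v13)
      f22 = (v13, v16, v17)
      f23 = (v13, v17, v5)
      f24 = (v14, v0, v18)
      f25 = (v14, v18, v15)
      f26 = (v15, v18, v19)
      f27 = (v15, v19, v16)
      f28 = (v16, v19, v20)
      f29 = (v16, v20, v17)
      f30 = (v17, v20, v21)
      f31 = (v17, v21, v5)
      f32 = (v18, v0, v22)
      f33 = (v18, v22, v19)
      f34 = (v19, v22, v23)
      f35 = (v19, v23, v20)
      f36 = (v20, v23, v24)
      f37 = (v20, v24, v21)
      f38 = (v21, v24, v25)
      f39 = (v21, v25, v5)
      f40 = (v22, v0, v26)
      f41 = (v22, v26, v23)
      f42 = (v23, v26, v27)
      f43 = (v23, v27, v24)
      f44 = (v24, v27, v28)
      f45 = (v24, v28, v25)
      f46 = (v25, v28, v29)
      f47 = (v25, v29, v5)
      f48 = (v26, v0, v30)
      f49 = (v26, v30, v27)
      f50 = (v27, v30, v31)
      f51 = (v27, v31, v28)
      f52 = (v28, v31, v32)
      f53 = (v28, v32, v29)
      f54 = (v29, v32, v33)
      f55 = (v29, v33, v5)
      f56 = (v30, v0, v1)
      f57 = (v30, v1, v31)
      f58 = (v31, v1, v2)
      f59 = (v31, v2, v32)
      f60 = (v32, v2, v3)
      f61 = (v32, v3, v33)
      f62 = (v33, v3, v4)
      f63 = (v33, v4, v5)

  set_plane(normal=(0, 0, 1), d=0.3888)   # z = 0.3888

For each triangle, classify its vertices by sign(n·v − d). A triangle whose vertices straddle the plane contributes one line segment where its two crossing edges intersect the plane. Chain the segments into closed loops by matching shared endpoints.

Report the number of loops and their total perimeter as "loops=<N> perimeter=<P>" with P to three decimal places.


Straddling triangles (16 of 64):
  (v2,v7,v3) [--+] → (1.34417, 0.0611507, 0.3888)–(1.3695, 0, 0.3888)  len=0.0662
  (v3,v7,v8) [+-+] → (1.34417, 0.0611507, 0.3888)–(0.9684, 0.9684, 0.3888)  len=0.9820
  (v7,v11,v8) [--+] → (0.907249, 0.993728, 0.3888)–(0.9684, 0.9684, 0.3888)  len=0.0662
  (v8,v11,v12) [+-+] → (0.907249, 0.993728, 0.3888)–(0, 1.3695, 0.3888)  len=0.9820
  (v11,v15,v12) [--+] → (-0.0611507, 1.34417, 0.3888)–(0, 1.3695, 0.3888)  len=0.0662
  (v12,v15,v16) [+-+] → (-0.0611507, 1.34417, 0.3888)–(-0.9684, 0.9684, 0.3888)  len=0.9820
  (v15,v19,v16) [--+] → (-0.993728, 0.907249, 0.3888)–(-0.9684, 0.9684, 0.3888)  len=0.0662
  (v16,v19,v20) [+-+] → (-0.993728, 0.907249, 0.3888)–(-1.3695, 0, 0.3888)  len=0.9820
  (v19,v23,v20) [--+] → (-1.34417, -0.0611507, 0.3888)–(-1.3695, 0, 0.3888)  len=0.0662
  (v20,v23,v24) [+-+] → (-1.34417, -0.0611507, 0.3888)–(-0.9684, -0.9684, 0.3888)  len=0.9820
  (v23,v27,v24) [--+] → (-0.907249, -0.993728, 0.3888)–(-0.9684, -0.9684, 0.3888)  len=0.0662
  (v24,v27,v28) [+-+] → (-0.907249, -0.993728, 0.3888)–(0, -1.3695, 0.3888)  len=0.9820
  (v27,v31,v28) [--+] → (0.0611507, -1.34417, 0.3888)–(0, -1.3695, 0.3888)  len=0.0662
  (v28,v31,v32) [+-+] → (0.0611507, -1.34417, 0.3888)–(0.9684, -0.9684, 0.3888)  len=0.9820
  (v31,v2,v32) [--+] → (0.993728, -0.907249, 0.3888)–(0.9684, -0.9684, 0.3888)  len=0.0662
  (v32,v2,v3) [+-+] → (0.993728, -0.907249, 0.3888)–(1.3695, 0, 0.3888)  len=0.9820

Chained into 1 loop(s):
  loop 1: 16 segments, perimeter = 8.3854
Total perimeter = 8.385

loops=1 perimeter=8.385


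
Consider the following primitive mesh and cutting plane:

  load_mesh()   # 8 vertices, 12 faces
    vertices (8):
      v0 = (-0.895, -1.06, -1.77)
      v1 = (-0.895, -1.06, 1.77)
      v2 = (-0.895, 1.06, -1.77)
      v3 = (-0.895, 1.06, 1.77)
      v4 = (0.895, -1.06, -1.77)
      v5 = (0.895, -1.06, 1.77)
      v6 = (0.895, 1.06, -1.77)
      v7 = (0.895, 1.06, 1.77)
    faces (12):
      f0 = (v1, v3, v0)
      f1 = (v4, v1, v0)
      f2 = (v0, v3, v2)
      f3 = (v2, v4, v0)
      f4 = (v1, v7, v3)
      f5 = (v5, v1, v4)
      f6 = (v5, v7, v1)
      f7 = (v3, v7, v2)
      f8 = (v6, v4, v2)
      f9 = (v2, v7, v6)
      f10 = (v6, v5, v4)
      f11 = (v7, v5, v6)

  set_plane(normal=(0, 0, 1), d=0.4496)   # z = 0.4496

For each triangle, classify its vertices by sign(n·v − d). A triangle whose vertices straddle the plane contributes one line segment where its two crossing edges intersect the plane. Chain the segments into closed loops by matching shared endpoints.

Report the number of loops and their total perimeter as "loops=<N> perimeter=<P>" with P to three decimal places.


loops=1 perimeter=7.820

Straddling triangles (8 of 12):
  (v1,v3,v0) [++-] → (-0.895, 0.269252, 0.4496)–(-0.895, -1.06, 0.4496)  len=1.3293
  (v4,v1,v0) [-+-] → (-0.22734, -1.06, 0.4496)–(-0.895, -1.06, 0.4496)  len=0.6677
  (v0,v3,v2) [-+-] → (-0.895, 0.269252, 0.4496)–(-0.895, 1.06, 0.4496)  len=0.7907
  (v5,v1,v4) [++-] → (-0.22734, -1.06, 0.4496)–(0.895, -1.06, 0.4496)  len=1.1223
  (v3,v7,v2) [++-] → (0.22734, 1.06, 0.4496)–(-0.895, 1.06, 0.4496)  len=1.1223
  (v2,v7,v6) [-+-] → (0.22734, 1.06, 0.4496)–(0.895, 1.06, 0.4496)  len=0.6677
  (v6,v5,v4) [-+-] → (0.895, -0.269252, 0.4496)–(0.895, -1.06, 0.4496)  len=0.7907
  (v7,v5,v6) [++-] → (0.895, -0.269252, 0.4496)–(0.895, 1.06, 0.4496)  len=1.3293

Chained into 1 loop(s):
  loop 1: 8 segments, perimeter = 7.8200
Total perimeter = 7.820


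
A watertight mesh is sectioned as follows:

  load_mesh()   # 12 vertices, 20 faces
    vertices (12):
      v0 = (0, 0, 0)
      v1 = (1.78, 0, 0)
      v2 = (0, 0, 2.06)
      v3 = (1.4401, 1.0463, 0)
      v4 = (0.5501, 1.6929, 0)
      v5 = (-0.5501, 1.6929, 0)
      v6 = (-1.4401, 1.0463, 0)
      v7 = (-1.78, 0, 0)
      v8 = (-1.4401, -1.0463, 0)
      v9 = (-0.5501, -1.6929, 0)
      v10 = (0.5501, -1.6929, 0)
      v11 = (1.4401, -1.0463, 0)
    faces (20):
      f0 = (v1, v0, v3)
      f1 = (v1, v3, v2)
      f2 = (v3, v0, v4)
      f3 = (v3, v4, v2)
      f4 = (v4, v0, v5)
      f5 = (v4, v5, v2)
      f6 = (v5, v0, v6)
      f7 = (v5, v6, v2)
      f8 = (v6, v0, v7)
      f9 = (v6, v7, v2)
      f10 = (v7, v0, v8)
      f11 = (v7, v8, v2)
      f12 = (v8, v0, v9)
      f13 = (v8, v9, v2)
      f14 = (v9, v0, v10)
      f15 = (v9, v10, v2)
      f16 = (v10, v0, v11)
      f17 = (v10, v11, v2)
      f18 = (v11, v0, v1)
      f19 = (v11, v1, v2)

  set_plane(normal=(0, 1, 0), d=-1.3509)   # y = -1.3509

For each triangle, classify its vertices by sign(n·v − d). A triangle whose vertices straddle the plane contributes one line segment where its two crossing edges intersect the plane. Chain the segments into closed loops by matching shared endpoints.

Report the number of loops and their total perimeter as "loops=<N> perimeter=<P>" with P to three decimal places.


Straddling triangles (6 of 20):
  (v8,v0,v9) [++-] → (-0.438969, -1.3509, 0)–(-1.02084, -1.3509, 0)  len=0.5819
  (v8,v9,v2) [+-+] → (-1.02084, -1.3509, 0)–(-0.438969, -1.3509, 0.416162)  len=0.7154
  (v9,v0,v10) [-+-] → (-0.438969, -1.3509, 0)–(0.438969, -1.3509, 0)  len=0.8779
  (v9,v10,v2) [--+] → (0.438969, -1.3509, 0.416162)–(-0.438969, -1.3509, 0.416162)  len=0.8779
  (v10,v0,v11) [-++] → (0.438969, -1.3509, 0)–(1.02084, -1.3509, 0)  len=0.5819
  (v10,v11,v2) [-++] → (1.02084, -1.3509, 0)–(0.438969, -1.3509, 0.416162)  len=0.7154

Chained into 1 loop(s):
  loop 1: 6 segments, perimeter = 4.3504
Total perimeter = 4.350

loops=1 perimeter=4.350


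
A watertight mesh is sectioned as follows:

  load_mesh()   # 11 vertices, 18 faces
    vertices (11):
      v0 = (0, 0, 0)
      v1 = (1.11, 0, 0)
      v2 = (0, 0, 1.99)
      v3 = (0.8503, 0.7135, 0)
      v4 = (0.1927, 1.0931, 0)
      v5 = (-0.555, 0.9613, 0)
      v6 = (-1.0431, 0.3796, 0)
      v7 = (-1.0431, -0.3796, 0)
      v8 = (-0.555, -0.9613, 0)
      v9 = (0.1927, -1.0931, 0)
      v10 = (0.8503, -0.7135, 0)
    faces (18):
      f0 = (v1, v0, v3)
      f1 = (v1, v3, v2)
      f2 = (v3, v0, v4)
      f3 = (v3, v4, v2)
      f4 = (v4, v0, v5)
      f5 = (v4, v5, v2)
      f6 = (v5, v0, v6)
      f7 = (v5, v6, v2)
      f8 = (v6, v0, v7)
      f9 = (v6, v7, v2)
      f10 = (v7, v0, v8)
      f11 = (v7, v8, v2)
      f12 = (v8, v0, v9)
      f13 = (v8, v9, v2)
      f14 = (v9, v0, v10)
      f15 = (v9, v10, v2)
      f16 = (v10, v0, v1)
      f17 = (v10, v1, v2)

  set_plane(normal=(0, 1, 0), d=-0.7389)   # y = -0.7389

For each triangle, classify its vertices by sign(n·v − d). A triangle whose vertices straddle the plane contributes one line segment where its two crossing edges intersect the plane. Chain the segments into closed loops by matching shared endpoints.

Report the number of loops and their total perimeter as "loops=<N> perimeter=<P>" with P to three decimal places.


loops=1 perimeter=3.627

Straddling triangles (6 of 18):
  (v7,v0,v8) [++-] → (-0.426599, -0.7389, 0)–(-0.741614, -0.7389, 0)  len=0.3150
  (v7,v8,v2) [+-+] → (-0.741614, -0.7389, 0)–(-0.426599, -0.7389, 0.460393)  len=0.5578
  (v8,v0,v9) [-+-] → (-0.426599, -0.7389, 0)–(0.130259, -0.7389, 0)  len=0.5569
  (v8,v9,v2) [--+] → (0.130259, -0.7389, 0.644825)–(-0.426599, -0.7389, 0.460393)  len=0.5866
  (v9,v0,v10) [-++] → (0.130259, -0.7389, 0)–(0.806298, -0.7389, 0)  len=0.6760
  (v9,v10,v2) [-++] → (0.806298, -0.7389, 0)–(0.130259, -0.7389, 0.644825)  len=0.9343

Chained into 1 loop(s):
  loop 1: 6 segments, perimeter = 3.6266
Total perimeter = 3.627


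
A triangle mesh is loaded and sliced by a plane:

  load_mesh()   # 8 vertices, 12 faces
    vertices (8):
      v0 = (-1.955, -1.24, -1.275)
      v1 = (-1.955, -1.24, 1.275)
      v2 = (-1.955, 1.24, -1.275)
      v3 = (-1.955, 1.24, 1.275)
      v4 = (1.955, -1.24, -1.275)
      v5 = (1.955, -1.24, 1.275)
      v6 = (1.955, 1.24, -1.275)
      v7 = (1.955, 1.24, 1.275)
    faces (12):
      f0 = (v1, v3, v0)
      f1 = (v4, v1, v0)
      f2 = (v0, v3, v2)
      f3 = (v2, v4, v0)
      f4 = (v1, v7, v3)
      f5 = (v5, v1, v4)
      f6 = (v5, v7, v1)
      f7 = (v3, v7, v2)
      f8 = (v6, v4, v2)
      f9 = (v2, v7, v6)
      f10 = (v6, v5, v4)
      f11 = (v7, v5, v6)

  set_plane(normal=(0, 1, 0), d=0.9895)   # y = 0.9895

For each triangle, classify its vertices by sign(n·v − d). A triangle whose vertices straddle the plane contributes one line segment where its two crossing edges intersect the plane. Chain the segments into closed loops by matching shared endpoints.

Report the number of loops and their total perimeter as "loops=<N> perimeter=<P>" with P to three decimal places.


loops=1 perimeter=12.920

Straddling triangles (8 of 12):
  (v1,v3,v0) [-+-] → (-1.955, 0.9895, 1.275)–(-1.955, 0.9895, 1.01743)  len=0.2576
  (v0,v3,v2) [-++] → (-1.955, 0.9895, 1.01743)–(-1.955, 0.9895, -1.275)  len=2.2924
  (v2,v4,v0) [+--] → (-1.56006, 0.9895, -1.275)–(-1.955, 0.9895, -1.275)  len=0.3949
  (v1,v7,v3) [-++] → (1.56006, 0.9895, 1.275)–(-1.955, 0.9895, 1.275)  len=3.5151
  (v5,v7,v1) [-+-] → (1.955, 0.9895, 1.275)–(1.56006, 0.9895, 1.275)  len=0.3949
  (v6,v4,v2) [+-+] → (1.955, 0.9895, -1.275)–(-1.56006, 0.9895, -1.275)  len=3.5151
  (v6,v5,v4) [+--] → (1.955, 0.9895, -1.01743)–(1.955, 0.9895, -1.275)  len=0.2576
  (v7,v5,v6) [+-+] → (1.955, 0.9895, 1.275)–(1.955, 0.9895, -1.01743)  len=2.2924

Chained into 1 loop(s):
  loop 1: 8 segments, perimeter = 12.9200
Total perimeter = 12.920


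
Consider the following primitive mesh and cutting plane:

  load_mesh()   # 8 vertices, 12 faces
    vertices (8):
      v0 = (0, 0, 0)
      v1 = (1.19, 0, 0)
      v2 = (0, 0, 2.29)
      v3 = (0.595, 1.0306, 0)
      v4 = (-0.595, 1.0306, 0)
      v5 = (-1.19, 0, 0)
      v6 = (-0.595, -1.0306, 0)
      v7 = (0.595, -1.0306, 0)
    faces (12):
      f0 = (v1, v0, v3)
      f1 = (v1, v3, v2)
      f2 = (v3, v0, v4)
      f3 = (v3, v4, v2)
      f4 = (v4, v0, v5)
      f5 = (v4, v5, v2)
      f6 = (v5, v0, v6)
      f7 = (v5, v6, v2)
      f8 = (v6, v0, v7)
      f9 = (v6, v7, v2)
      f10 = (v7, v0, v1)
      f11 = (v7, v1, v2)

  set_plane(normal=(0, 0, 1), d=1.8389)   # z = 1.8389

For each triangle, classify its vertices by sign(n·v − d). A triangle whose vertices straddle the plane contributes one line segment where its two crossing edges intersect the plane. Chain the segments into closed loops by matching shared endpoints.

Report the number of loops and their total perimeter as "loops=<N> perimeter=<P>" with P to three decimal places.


loops=1 perimeter=1.407

Straddling triangles (6 of 12):
  (v1,v3,v2) [--+] → (0.117207, 0.203015, 1.8389)–(0.234414, 0, 1.8389)  len=0.2344
  (v3,v4,v2) [--+] → (-0.117207, 0.203015, 1.8389)–(0.117207, 0.203015, 1.8389)  len=0.2344
  (v4,v5,v2) [--+] → (-0.234414, 0, 1.8389)–(-0.117207, 0.203015, 1.8389)  len=0.2344
  (v5,v6,v2) [--+] → (-0.117207, -0.203015, 1.8389)–(-0.234414, 0, 1.8389)  len=0.2344
  (v6,v7,v2) [--+] → (0.117207, -0.203015, 1.8389)–(-0.117207, -0.203015, 1.8389)  len=0.2344
  (v7,v1,v2) [--+] → (0.234414, 0, 1.8389)–(0.117207, -0.203015, 1.8389)  len=0.2344

Chained into 1 loop(s):
  loop 1: 6 segments, perimeter = 1.4065
Total perimeter = 1.407


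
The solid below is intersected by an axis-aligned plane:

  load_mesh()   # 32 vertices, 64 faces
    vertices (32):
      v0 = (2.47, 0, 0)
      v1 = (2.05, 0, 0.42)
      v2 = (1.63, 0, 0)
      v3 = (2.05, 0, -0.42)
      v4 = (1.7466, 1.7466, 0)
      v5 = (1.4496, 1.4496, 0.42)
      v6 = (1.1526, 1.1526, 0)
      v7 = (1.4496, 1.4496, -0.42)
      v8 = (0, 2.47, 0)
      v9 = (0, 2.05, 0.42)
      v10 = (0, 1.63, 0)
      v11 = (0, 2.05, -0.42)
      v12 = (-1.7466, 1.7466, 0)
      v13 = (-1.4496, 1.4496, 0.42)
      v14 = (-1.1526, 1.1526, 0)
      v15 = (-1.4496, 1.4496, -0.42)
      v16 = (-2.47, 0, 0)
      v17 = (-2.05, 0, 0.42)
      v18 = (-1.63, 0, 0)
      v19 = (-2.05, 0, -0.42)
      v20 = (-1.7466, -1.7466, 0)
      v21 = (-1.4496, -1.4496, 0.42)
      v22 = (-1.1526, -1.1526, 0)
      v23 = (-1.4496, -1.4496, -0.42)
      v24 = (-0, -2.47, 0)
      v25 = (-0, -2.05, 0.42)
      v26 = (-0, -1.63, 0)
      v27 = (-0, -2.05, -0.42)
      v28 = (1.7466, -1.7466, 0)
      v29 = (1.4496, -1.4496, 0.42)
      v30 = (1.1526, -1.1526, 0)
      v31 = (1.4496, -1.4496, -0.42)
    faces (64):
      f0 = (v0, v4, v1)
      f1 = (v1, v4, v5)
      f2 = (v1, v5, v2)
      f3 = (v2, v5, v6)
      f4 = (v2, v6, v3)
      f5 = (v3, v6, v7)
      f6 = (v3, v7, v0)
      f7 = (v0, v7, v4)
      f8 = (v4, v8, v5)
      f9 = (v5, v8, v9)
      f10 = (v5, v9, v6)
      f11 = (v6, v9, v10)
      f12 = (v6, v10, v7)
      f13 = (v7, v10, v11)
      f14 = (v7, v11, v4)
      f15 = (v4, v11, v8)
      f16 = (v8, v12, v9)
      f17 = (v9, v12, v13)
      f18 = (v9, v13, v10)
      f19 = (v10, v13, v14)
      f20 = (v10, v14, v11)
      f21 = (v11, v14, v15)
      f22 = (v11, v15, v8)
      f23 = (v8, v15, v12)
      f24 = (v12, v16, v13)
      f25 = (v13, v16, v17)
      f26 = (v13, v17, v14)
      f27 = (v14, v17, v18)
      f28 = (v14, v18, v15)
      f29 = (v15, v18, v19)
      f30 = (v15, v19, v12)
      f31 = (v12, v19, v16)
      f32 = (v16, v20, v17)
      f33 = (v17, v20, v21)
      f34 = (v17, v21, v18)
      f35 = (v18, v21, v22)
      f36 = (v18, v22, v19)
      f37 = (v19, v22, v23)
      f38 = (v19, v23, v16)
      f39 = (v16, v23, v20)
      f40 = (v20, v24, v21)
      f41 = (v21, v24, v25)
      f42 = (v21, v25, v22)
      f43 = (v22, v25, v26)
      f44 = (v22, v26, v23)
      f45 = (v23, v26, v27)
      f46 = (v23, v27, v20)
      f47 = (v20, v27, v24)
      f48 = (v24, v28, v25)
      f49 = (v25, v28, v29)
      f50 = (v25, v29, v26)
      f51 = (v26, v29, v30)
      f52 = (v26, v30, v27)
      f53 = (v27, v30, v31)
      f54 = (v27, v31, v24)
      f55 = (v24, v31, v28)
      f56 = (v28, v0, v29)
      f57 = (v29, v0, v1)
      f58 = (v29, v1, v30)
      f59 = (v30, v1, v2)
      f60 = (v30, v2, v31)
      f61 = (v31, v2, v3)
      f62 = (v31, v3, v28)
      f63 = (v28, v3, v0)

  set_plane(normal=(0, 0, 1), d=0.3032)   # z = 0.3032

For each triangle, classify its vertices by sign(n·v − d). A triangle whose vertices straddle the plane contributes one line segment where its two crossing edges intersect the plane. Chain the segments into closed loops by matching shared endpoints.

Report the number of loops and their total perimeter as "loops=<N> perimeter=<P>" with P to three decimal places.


Straddling triangles (32 of 64):
  (v0,v4,v1) [--+] → (1.96563, 0.485721, 0.3032)–(2.1668, 0, 0.3032)  len=0.5257
  (v1,v4,v5) [+-+] → (1.96563, 0.485721, 0.3032)–(1.53219, 1.53219, 0.3032)  len=1.1327
  (v1,v5,v2) [++-] → (1.49977, 1.04647, 0.3032)–(1.9332, 0, 0.3032)  len=1.1327
  (v2,v5,v6) [-+-] → (1.49977, 1.04647, 0.3032)–(1.36701, 1.36701, 0.3032)  len=0.3469
  (v4,v8,v5) [--+] → (1.04647, 1.73337, 0.3032)–(1.53219, 1.53219, 0.3032)  len=0.5257
  (v5,v8,v9) [+-+] → (1.04647, 1.73337, 0.3032)–(0, 2.1668, 0.3032)  len=1.1327
  (v5,v9,v6) [++-] → (0.320533, 1.80044, 0.3032)–(1.36701, 1.36701, 0.3032)  len=1.1327
  (v6,v9,v10) [-+-] → (0.320533, 1.80044, 0.3032)–(0, 1.9332, 0.3032)  len=0.3469
  (v8,v12,v9) [--+] → (-0.485721, 1.96563, 0.3032)–(0, 2.1668, 0.3032)  len=0.5257
  (v9,v12,v13) [+-+] → (-0.485721, 1.96563, 0.3032)–(-1.53219, 1.53219, 0.3032)  len=1.1327
  (v9,v13,v10) [++-] → (-1.04647, 1.49977, 0.3032)–(0, 1.9332, 0.3032)  len=1.1327
  (v10,v13,v14) [-+-] → (-1.04647, 1.49977, 0.3032)–(-1.36701, 1.36701, 0.3032)  len=0.3469
  (v12,v16,v13) [--+] → (-1.73337, 1.04647, 0.3032)–(-1.53219, 1.53219, 0.3032)  len=0.5257
  (v13,v16,v17) [+-+] → (-1.73337, 1.04647, 0.3032)–(-2.1668, 0, 0.3032)  len=1.1327
  (v13,v17,v14) [++-] → (-1.80044, 0.320533, 0.3032)–(-1.36701, 1.36701, 0.3032)  len=1.1327
  (v14,v17,v18) [-+-] → (-1.80044, 0.320533, 0.3032)–(-1.9332, 0, 0.3032)  len=0.3469
  (v16,v20,v17) [--+] → (-1.96563, -0.485721, 0.3032)–(-2.1668, 0, 0.3032)  len=0.5257
  (v17,v20,v21) [+-+] → (-1.96563, -0.485721, 0.3032)–(-1.53219, -1.53219, 0.3032)  len=1.1327
  (v17,v21,v18) [++-] → (-1.49977, -1.04647, 0.3032)–(-1.9332, 0, 0.3032)  len=1.1327
  (v18,v21,v22) [-+-] → (-1.49977, -1.04647, 0.3032)–(-1.36701, -1.36701, 0.3032)  len=0.3469
  (v20,v24,v21) [--+] → (-1.04647, -1.73337, 0.3032)–(-1.53219, -1.53219, 0.3032)  len=0.5257
  (v21,v24,v25) [+-+] → (-1.04647, -1.73337, 0.3032)–(0, -2.1668, 0.3032)  len=1.1327
  (v21,v25,v22) [++-] → (-0.320533, -1.80044, 0.3032)–(-1.36701, -1.36701, 0.3032)  len=1.1327
  (v22,v25,v26) [-+-] → (-0.320533, -1.80044, 0.3032)–(0, -1.9332, 0.3032)  len=0.3469
  (v24,v28,v25) [--+] → (0.485721, -1.96563, 0.3032)–(0, -2.1668, 0.3032)  len=0.5257
  (v25,v28,v29) [+-+] → (0.485721, -1.96563, 0.3032)–(1.53219, -1.53219, 0.3032)  len=1.1327
  (v25,v29,v26) [++-] → (1.04647, -1.49977, 0.3032)–(0, -1.9332, 0.3032)  len=1.1327
  (v26,v29,v30) [-+-] → (1.04647, -1.49977, 0.3032)–(1.36701, -1.36701, 0.3032)  len=0.3469
  (v28,v0,v29) [--+] → (1.73337, -1.04647, 0.3032)–(1.53219, -1.53219, 0.3032)  len=0.5257
  (v29,v0,v1) [+-+] → (1.73337, -1.04647, 0.3032)–(2.1668, 0, 0.3032)  len=1.1327
  (v29,v1,v30) [++-] → (1.80044, -0.320533, 0.3032)–(1.36701, -1.36701, 0.3032)  len=1.1327
  (v30,v1,v2) [-+-] → (1.80044, -0.320533, 0.3032)–(1.9332, 0, 0.3032)  len=0.3469

Chained into 2 loop(s):
  loop 1: 16 segments, perimeter = 13.2673
  loop 2: 16 segments, perimeter = 11.8370
Total perimeter = 25.104

loops=2 perimeter=25.104


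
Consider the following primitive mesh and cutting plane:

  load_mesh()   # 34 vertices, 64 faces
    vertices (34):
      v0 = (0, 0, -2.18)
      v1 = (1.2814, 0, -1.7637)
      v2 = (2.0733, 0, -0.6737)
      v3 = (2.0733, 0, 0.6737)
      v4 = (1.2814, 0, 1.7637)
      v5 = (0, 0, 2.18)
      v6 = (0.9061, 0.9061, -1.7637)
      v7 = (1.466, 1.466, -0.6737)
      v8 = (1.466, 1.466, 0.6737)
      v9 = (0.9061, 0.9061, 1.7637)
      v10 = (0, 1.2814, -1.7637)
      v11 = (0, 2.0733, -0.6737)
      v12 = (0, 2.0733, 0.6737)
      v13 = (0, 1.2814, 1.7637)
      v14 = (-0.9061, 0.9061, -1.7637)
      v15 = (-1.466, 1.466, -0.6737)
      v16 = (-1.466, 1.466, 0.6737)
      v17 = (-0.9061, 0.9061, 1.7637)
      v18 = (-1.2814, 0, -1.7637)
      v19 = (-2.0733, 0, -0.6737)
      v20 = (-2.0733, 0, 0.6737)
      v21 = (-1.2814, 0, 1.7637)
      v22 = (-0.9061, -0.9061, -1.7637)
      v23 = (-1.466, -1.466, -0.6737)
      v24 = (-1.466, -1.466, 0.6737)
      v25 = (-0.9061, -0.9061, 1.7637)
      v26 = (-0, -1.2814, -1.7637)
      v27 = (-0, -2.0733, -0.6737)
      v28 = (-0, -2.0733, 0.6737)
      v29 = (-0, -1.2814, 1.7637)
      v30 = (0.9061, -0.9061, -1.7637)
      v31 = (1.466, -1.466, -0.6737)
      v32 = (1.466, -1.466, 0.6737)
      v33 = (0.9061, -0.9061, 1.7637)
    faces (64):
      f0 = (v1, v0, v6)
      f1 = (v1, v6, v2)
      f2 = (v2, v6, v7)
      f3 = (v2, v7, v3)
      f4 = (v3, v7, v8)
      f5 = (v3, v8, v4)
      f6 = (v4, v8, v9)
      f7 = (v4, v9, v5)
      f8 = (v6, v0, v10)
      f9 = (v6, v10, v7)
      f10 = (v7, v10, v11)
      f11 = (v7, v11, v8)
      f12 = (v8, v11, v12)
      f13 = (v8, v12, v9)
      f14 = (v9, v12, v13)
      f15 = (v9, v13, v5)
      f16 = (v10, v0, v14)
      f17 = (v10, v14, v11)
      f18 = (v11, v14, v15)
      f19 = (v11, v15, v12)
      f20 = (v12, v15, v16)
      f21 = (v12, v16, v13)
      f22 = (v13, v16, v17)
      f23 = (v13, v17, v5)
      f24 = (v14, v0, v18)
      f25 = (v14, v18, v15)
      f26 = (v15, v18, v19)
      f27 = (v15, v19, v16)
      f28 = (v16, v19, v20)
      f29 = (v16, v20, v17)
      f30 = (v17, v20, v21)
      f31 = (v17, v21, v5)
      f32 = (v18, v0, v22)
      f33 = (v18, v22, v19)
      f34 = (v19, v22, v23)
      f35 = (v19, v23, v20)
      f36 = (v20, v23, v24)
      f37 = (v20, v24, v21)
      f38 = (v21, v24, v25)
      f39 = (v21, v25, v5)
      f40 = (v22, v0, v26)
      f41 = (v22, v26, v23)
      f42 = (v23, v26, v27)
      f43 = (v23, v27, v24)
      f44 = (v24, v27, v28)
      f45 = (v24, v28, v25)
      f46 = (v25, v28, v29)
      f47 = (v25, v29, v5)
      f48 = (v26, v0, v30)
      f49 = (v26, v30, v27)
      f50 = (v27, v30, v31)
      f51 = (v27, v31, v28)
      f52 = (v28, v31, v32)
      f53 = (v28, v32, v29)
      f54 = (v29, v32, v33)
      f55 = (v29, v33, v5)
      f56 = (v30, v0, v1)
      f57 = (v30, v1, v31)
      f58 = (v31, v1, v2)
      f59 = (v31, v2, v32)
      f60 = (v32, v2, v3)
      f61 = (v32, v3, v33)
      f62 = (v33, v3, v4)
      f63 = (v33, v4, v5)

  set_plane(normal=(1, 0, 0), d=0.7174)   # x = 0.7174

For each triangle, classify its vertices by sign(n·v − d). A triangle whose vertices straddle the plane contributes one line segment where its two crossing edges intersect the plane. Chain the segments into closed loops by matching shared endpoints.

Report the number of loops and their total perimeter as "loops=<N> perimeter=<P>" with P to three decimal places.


loops=1 perimeter=12.102

Straddling triangles (20 of 64):
  (v1,v0,v6) [+-+] → (0.7174, 0, -1.94693)–(0.7174, 0.7174, -1.8504)  len=0.7239
  (v4,v9,v5) [++-] → (0.7174, 0.7174, 1.8504)–(0.7174, 0, 1.94693)  len=0.7239
  (v6,v0,v10) [+--] → (0.7174, 0.7174, -1.8504)–(0.7174, 0.984258, -1.7637)  len=0.2806
  (v6,v10,v7) [+-+] → (0.7174, 0.984258, -1.7637)–(0.7174, 1.37174, -1.2303)  len=0.6593
  (v7,v10,v11) [+--] → (0.7174, 1.37174, -1.2303)–(0.7174, 1.77611, -0.6737)  len=0.6880
  (v7,v11,v8) [+-+] → (0.7174, 1.77611, -0.6737)–(0.7174, 1.77611, -0.014338)  len=0.6594
  (v8,v11,v12) [+--] → (0.7174, 1.77611, -0.014338)–(0.7174, 1.77611, 0.6737)  len=0.6880
  (v8,v12,v9) [+-+] → (0.7174, 1.77611, 0.6737)–(0.7174, 1.14918, 1.5367)  len=1.0667
  (v9,v12,v13) [+--] → (0.7174, 1.14918, 1.5367)–(0.7174, 0.984258, 1.7637)  len=0.2806
  (v9,v13,v5) [+--] → (0.7174, 0.984258, 1.7637)–(0.7174, 0.7174, 1.8504)  len=0.2806
  (v26,v0,v30) [--+] → (0.7174, -0.7174, -1.8504)–(0.7174, -0.984258, -1.7637)  len=0.2806
  (v26,v30,v27) [-+-] → (0.7174, -0.984258, -1.7637)–(0.7174, -1.14918, -1.5367)  len=0.2806
  (v27,v30,v31) [-++] → (0.7174, -1.14918, -1.5367)–(0.7174, -1.77611, -0.6737)  len=1.0667
  (v27,v31,v28) [-+-] → (0.7174, -1.77611, -0.6737)–(0.7174, -1.77611, 0.014338)  len=0.6880
  (v28,v31,v32) [-++] → (0.7174, -1.77611, 0.014338)–(0.7174, -1.77611, 0.6737)  len=0.6594
  (v28,v32,v29) [-+-] → (0.7174, -1.77611, 0.6737)–(0.7174, -1.37174, 1.2303)  len=0.6880
  (v29,v32,v33) [-++] → (0.7174, -1.37174, 1.2303)–(0.7174, -0.984258, 1.7637)  len=0.6593
  (v29,v33,v5) [-+-] → (0.7174, -0.984258, 1.7637)–(0.7174, -0.7174, 1.8504)  len=0.2806
  (v30,v0,v1) [+-+] → (0.7174, -0.7174, -1.8504)–(0.7174, 0, -1.94693)  len=0.7239
  (v33,v4,v5) [++-] → (0.7174, 0, 1.94693)–(0.7174, -0.7174, 1.8504)  len=0.7239

Chained into 1 loop(s):
  loop 1: 20 segments, perimeter = 12.1017
Total perimeter = 12.102


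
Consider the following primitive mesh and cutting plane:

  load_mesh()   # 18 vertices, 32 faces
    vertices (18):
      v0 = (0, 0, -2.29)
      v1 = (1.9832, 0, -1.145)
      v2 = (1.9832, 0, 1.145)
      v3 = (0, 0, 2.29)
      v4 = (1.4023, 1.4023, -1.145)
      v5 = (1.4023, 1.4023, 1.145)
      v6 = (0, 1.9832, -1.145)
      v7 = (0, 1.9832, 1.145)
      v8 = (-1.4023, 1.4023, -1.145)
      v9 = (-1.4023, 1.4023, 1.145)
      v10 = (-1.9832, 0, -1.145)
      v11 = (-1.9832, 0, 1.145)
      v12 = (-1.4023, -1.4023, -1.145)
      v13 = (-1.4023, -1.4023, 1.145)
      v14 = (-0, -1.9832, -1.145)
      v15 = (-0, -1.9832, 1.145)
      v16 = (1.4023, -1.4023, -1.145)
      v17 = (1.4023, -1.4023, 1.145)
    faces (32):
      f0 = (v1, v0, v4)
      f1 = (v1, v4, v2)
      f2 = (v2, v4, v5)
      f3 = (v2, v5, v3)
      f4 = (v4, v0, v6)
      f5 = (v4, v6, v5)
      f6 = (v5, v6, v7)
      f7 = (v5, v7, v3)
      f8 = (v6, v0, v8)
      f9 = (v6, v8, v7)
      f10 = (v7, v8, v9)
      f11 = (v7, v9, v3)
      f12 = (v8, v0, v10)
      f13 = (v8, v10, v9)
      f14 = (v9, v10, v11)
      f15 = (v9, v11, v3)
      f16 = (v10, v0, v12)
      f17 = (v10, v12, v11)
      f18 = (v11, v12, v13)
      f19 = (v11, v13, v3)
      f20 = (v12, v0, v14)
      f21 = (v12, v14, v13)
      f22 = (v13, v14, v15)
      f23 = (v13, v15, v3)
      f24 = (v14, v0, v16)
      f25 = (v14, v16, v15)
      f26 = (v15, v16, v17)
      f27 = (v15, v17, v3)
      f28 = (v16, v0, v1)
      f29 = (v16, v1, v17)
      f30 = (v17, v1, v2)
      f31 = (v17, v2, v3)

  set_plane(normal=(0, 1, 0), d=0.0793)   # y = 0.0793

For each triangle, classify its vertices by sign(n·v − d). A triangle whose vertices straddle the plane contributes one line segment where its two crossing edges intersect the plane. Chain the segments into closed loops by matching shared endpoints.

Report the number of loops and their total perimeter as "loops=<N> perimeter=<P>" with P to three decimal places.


loops=1 perimeter=13.548

Straddling triangles (12 of 32):
  (v1,v0,v4) [--+] → (0.0793, 0.0793, -2.22525)–(1.95035, 0.0793, -1.145)  len=2.1605
  (v1,v4,v2) [-+-] → (1.95035, 0.0793, -1.145)–(1.95035, 0.0793, 1.0155)  len=2.1605
  (v2,v4,v5) [-++] → (1.95035, 0.0793, 1.0155)–(1.95035, 0.0793, 1.145)  len=0.1295
  (v2,v5,v3) [-+-] → (1.95035, 0.0793, 1.145)–(0.0793, 0.0793, 2.22525)  len=2.1605
  (v4,v0,v6) [+-+] → (0.0793, 0.0793, -2.22525)–(0, 0.0793, -2.24422)  len=0.0815
  (v5,v7,v3) [++-] → (0, 0.0793, 2.24422)–(0.0793, 0.0793, 2.22525)  len=0.0815
  (v6,v0,v8) [+-+] → (0, 0.0793, -2.24422)–(-0.0793, 0.0793, -2.22525)  len=0.0815
  (v7,v9,v3) [++-] → (-0.0793, 0.0793, 2.22525)–(0, 0.0793, 2.24422)  len=0.0815
  (v8,v0,v10) [+--] → (-0.0793, 0.0793, -2.22525)–(-1.95035, 0.0793, -1.145)  len=2.1605
  (v8,v10,v9) [+-+] → (-1.95035, 0.0793, -1.145)–(-1.95035, 0.0793, -1.0155)  len=0.1295
  (v9,v10,v11) [+--] → (-1.95035, 0.0793, -1.0155)–(-1.95035, 0.0793, 1.145)  len=2.1605
  (v9,v11,v3) [+--] → (-1.95035, 0.0793, 1.145)–(-0.0793, 0.0793, 2.22525)  len=2.1605

Chained into 1 loop(s):
  loop 1: 12 segments, perimeter = 13.5482
Total perimeter = 13.548


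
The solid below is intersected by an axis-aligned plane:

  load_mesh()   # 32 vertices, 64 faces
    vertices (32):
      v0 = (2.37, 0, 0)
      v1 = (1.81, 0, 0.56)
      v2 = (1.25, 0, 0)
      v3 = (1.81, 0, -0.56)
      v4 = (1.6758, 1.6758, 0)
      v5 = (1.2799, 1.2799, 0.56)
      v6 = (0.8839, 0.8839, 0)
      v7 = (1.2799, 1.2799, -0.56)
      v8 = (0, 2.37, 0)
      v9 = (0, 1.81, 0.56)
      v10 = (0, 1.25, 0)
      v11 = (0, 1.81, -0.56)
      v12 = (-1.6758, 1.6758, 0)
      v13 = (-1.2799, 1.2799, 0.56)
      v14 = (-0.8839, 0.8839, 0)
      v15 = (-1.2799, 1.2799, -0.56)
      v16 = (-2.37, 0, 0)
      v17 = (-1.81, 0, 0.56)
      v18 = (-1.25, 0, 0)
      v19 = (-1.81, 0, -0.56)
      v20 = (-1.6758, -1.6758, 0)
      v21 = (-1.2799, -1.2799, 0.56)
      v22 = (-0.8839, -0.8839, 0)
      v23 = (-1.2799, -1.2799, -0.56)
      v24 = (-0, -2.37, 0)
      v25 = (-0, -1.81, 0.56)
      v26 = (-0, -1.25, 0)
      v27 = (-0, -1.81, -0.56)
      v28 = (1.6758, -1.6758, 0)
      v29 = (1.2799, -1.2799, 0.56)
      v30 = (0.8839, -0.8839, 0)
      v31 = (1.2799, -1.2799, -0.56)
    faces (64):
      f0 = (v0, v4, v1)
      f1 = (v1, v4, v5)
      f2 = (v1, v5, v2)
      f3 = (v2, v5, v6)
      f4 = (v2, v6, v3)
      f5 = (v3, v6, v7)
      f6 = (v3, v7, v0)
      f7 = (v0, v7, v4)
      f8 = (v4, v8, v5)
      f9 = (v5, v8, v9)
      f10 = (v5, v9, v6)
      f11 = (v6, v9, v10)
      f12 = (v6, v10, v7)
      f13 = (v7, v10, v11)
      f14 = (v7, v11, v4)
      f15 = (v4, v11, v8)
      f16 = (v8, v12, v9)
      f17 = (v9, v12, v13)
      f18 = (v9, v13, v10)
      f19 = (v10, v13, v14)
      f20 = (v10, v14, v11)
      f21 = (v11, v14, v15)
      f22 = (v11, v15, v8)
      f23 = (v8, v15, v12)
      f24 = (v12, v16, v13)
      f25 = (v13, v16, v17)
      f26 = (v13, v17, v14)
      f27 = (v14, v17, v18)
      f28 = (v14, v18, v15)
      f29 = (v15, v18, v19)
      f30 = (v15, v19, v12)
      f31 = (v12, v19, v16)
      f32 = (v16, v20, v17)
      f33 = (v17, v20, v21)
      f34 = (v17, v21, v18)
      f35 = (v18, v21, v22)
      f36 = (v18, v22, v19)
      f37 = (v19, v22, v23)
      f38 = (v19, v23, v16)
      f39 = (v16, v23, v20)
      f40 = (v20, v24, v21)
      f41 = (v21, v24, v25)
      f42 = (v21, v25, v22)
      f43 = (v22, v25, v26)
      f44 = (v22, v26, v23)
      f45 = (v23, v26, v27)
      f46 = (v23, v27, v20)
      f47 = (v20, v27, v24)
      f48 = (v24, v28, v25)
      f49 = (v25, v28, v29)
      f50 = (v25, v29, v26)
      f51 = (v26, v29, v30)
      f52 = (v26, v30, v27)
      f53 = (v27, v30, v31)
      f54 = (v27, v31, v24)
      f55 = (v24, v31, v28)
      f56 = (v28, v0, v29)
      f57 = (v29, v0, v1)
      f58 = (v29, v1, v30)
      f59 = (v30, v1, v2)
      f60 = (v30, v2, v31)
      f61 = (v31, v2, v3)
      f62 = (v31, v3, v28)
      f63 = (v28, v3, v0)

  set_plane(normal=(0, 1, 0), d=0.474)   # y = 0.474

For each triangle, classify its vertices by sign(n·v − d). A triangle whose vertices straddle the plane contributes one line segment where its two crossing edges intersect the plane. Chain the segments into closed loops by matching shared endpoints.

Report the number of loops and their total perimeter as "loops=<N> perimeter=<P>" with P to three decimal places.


loops=2 perimeter=6.336

Straddling triangles (16 of 64):
  (v0,v4,v1) [-+-] → (2.17365, 0.474, 0)–(1.77204, 0.474, 0.401604)  len=0.5680
  (v1,v4,v5) [-++] → (1.77204, 0.474, 0.401604)–(1.61368, 0.474, 0.56)  len=0.2240
  (v1,v5,v2) [-+-] → (1.61368, 0.474, 0.56)–(1.26107, 0.474, 0.207391)  len=0.4987
  (v2,v5,v6) [-++] → (1.26107, 0.474, 0.207391)–(1.05368, 0.474, 0)  len=0.2933
  (v2,v6,v3) [-+-] → (1.05368, 0.474, 0)–(1.31337, 0.474, -0.259695)  len=0.3673
  (v3,v6,v7) [-++] → (1.31337, 0.474, -0.259695)–(1.61368, 0.474, -0.56)  len=0.4247
  (v3,v7,v0) [-+-] → (1.61368, 0.474, -0.56)–(1.96629, 0.474, -0.207391)  len=0.4987
  (v0,v7,v4) [-++] → (1.96629, 0.474, -0.207391)–(2.17365, 0.474, 0)  len=0.2933
  (v12,v16,v13) [+-+] → (-2.17365, 0.474, 0)–(-1.96629, 0.474, 0.207391)  len=0.2933
  (v13,v16,v17) [+--] → (-1.96629, 0.474, 0.207391)–(-1.61368, 0.474, 0.56)  len=0.4987
  (v13,v17,v14) [+-+] → (-1.61368, 0.474, 0.56)–(-1.31337, 0.474, 0.259695)  len=0.4247
  (v14,v17,v18) [+--] → (-1.31337, 0.474, 0.259695)–(-1.05368, 0.474, 0)  len=0.3673
  (v14,v18,v15) [+-+] → (-1.05368, 0.474, 0)–(-1.26107, 0.474, -0.207391)  len=0.2933
  (v15,v18,v19) [+--] → (-1.26107, 0.474, -0.207391)–(-1.61368, 0.474, -0.56)  len=0.4987
  (v15,v19,v12) [+-+] → (-1.61368, 0.474, -0.56)–(-1.77204, 0.474, -0.401604)  len=0.2240
  (v12,v19,v16) [+--] → (-1.77204, 0.474, -0.401604)–(-2.17365, 0.474, 0)  len=0.5680

Chained into 2 loop(s):
  loop 1: 8 segments, perimeter = 3.1678
  loop 2: 8 segments, perimeter = 3.1678
Total perimeter = 6.336


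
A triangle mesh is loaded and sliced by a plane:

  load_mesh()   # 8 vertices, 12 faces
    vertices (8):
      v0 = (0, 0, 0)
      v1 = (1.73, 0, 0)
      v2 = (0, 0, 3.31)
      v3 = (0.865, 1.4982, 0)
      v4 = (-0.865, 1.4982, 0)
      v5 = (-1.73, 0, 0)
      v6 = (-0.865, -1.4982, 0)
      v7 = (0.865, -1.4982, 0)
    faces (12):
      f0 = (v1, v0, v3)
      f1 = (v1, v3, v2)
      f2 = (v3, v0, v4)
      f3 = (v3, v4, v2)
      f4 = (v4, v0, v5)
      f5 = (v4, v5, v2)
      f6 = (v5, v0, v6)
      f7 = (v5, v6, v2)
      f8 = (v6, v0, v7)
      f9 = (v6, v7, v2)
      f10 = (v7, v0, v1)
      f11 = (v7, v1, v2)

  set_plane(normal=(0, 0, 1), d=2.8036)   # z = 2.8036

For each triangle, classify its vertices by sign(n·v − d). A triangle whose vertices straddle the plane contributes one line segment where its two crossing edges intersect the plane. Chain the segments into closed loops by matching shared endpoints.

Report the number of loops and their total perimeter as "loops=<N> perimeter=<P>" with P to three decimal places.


loops=1 perimeter=1.588

Straddling triangles (6 of 12):
  (v1,v3,v2) [--+] → (0.132337, 0.229211, 2.8036)–(0.264674, 0, 2.8036)  len=0.2647
  (v3,v4,v2) [--+] → (-0.132337, 0.229211, 2.8036)–(0.132337, 0.229211, 2.8036)  len=0.2647
  (v4,v5,v2) [--+] → (-0.264674, 0, 2.8036)–(-0.132337, 0.229211, 2.8036)  len=0.2647
  (v5,v6,v2) [--+] → (-0.132337, -0.229211, 2.8036)–(-0.264674, 0, 2.8036)  len=0.2647
  (v6,v7,v2) [--+] → (0.132337, -0.229211, 2.8036)–(-0.132337, -0.229211, 2.8036)  len=0.2647
  (v7,v1,v2) [--+] → (0.264674, 0, 2.8036)–(0.132337, -0.229211, 2.8036)  len=0.2647

Chained into 1 loop(s):
  loop 1: 6 segments, perimeter = 1.5880
Total perimeter = 1.588
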